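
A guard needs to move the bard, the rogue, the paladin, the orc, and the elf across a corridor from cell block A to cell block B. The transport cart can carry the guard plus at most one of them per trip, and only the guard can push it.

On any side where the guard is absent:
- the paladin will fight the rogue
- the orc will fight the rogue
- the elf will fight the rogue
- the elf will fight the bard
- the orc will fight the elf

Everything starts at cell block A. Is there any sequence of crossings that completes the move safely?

No

Whatever the first load, the items left behind include a forbidden pair without the guard. No opening move is safe, so no plan exists.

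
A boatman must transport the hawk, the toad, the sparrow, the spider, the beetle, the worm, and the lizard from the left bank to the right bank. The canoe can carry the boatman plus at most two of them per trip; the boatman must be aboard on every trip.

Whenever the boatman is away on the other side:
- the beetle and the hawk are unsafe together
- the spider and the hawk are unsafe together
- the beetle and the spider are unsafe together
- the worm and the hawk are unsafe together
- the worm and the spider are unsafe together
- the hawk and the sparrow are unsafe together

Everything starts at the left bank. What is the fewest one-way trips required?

11

Counting alone: the boatman can take at most 2 across per trip to the right bank, so moving all 7 needs at least 4 loaded trips out, with a return between consecutive ones — at least 7 crossings.
The safety rule pushes this higher. Following every safe sequence of crossings, the most of the 7 that can be at the right bank as the canoe arrives there on crossings 7, 9 is 5, 6 respectively — never all 7.
So no plan with fewer than 11 crossings exists, and this one achieves 11:
1. Boatman goes to the right bank with the hawk and the spider.  [the left bank: the beetle, the lizard, the sparrow, the toad, the worm | the right bank: the hawk, the spider]
2. Boatman goes back to the left bank with the hawk.  [the left bank: the beetle, the hawk, the lizard, the sparrow, the toad, the worm | the right bank: the spider]
3. Boatman goes to the right bank with the hawk and the toad.  [the left bank: the beetle, the lizard, the sparrow, the worm | the right bank: the hawk, the spider, the toad]
4. Boatman goes back to the left bank with the hawk.  [the left bank: the beetle, the hawk, the lizard, the sparrow, the worm | the right bank: the spider, the toad]
5. Boatman goes to the right bank with the hawk and the sparrow.  [the left bank: the beetle, the lizard, the worm | the right bank: the hawk, the sparrow, the spider, the toad]
6. Boatman goes back to the left bank with the hawk.  [the left bank: the beetle, the hawk, the lizard, the worm | the right bank: the sparrow, the spider, the toad]
7. Boatman goes to the right bank with the hawk and the lizard.  [the left bank: the beetle, the worm | the right bank: the hawk, the lizard, the sparrow, the spider, the toad]
8. Boatman goes back to the left bank with the hawk.  [the left bank: the beetle, the hawk, the worm | the right bank: the lizard, the sparrow, the spider, the toad]
9. Boatman goes to the right bank with the beetle and the worm.  [the left bank: the hawk | the right bank: the beetle, the lizard, the sparrow, the spider, the toad, the worm]
10. Boatman goes back to the left bank with the spider.  [the left bank: the hawk, the spider | the right bank: the beetle, the lizard, the sparrow, the toad, the worm]
11. Boatman goes to the right bank with the hawk and the spider.  [the left bank: — | the right bank: the beetle, the hawk, the lizard, the sparrow, the spider, the toad, the worm]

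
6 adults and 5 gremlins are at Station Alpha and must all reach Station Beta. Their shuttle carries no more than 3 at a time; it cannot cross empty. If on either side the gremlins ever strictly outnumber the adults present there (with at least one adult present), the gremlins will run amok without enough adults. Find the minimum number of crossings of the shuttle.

Counting alone: each trip to Station Beta takes at most 3 across and each return brings at least 1 back, so after t trips out (and t−1 returns) at most 3t − (t−1) of the 11 are across; that first reaches 11 at t = 5, so at least 9 crossings are needed.
The plan below uses exactly 9 crossings, so it is optimal:
1. 3 gremlins → Station Beta.  (Station Alpha: 6A 2G; Station Beta: 0A 3G)
2. 1 gremlin ← Station Alpha.  (Station Alpha: 6A 3G; Station Beta: 0A 2G)
3. 3 adults → Station Beta.  (Station Alpha: 3A 3G; Station Beta: 3A 2G)
4. 1 adult ← Station Alpha.  (Station Alpha: 4A 3G; Station Beta: 2A 2G)
5. 2 adults and 1 gremlin → Station Beta.  (Station Alpha: 2A 2G; Station Beta: 4A 3G)
6. 1 adult ← Station Alpha.  (Station Alpha: 3A 2G; Station Beta: 3A 3G)
7. 2 adults and 1 gremlin → Station Beta.  (Station Alpha: 1A 1G; Station Beta: 5A 4G)
8. 1 adult ← Station Alpha.  (Station Alpha: 2A 1G; Station Beta: 4A 4G)
9. 2 adults and 1 gremlin → Station Beta.  (Station Alpha: 0A 0G; Station Beta: 6A 5G)

9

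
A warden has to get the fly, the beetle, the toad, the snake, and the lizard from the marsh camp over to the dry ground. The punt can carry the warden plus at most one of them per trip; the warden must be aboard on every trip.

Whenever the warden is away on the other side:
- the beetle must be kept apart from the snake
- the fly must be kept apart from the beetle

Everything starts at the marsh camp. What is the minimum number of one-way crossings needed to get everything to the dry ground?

Counting alone: the warden can take at most 1 across per trip to the dry ground, so moving all 5 needs at least 5 loaded trips out, with a return between consecutive ones — at least 9 crossings.
The safety rule pushes this higher. Following every safe sequence of crossings, the most of the 5 that can be at the dry ground as the punt arrives there on crossing 9 is 4 — never all 5.
So no plan with fewer than 11 crossings exists, and this one achieves 11:
1. Warden goes to the dry ground with the beetle.  [the marsh camp: the fly, the lizard, the snake, the toad | the dry ground: the beetle]
2. Warden goes back to the marsh camp alone.  [the marsh camp: the fly, the lizard, the snake, the toad | the dry ground: the beetle]
3. Warden goes to the dry ground with the fly.  [the marsh camp: the lizard, the snake, the toad | the dry ground: the beetle, the fly]
4. Warden goes back to the marsh camp with the beetle.  [the marsh camp: the beetle, the lizard, the snake, the toad | the dry ground: the fly]
5. Warden goes to the dry ground with the snake.  [the marsh camp: the beetle, the lizard, the toad | the dry ground: the fly, the snake]
6. Warden goes back to the marsh camp alone.  [the marsh camp: the beetle, the lizard, the toad | the dry ground: the fly, the snake]
7. Warden goes to the dry ground with the toad.  [the marsh camp: the beetle, the lizard | the dry ground: the fly, the snake, the toad]
8. Warden goes back to the marsh camp alone.  [the marsh camp: the beetle, the lizard | the dry ground: the fly, the snake, the toad]
9. Warden goes to the dry ground with the lizard.  [the marsh camp: the beetle | the dry ground: the fly, the lizard, the snake, the toad]
10. Warden goes back to the marsh camp alone.  [the marsh camp: the beetle | the dry ground: the fly, the lizard, the snake, the toad]
11. Warden goes to the dry ground with the beetle.  [the marsh camp: — | the dry ground: the beetle, the fly, the lizard, the snake, the toad]

11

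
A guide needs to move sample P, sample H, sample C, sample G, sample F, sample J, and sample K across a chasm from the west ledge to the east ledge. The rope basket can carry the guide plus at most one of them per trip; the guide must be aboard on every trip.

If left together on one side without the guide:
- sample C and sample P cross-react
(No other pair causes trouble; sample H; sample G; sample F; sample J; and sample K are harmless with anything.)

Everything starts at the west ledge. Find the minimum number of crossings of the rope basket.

Counting alone: the guide can take at most 1 across per trip to the east ledge, so moving all 7 needs at least 7 loaded trips out, with a return between consecutive ones — at least 13 crossings.
The plan below uses exactly 13 crossings, so it is optimal:
1. Guide goes to the east ledge with sample P.  [the west ledge: sample C, sample F, sample G, sample H, sample J, sample K | the east ledge: sample P]
2. Guide goes back to the west ledge alone.  [the west ledge: sample C, sample F, sample G, sample H, sample J, sample K | the east ledge: sample P]
3. Guide goes to the east ledge with sample H.  [the west ledge: sample C, sample F, sample G, sample J, sample K | the east ledge: sample H, sample P]
4. Guide goes back to the west ledge alone.  [the west ledge: sample C, sample F, sample G, sample J, sample K | the east ledge: sample H, sample P]
5. Guide goes to the east ledge with sample G.  [the west ledge: sample C, sample F, sample J, sample K | the east ledge: sample G, sample H, sample P]
6. Guide goes back to the west ledge alone.  [the west ledge: sample C, sample F, sample J, sample K | the east ledge: sample G, sample H, sample P]
7. Guide goes to the east ledge with sample F.  [the west ledge: sample C, sample J, sample K | the east ledge: sample F, sample G, sample H, sample P]
8. Guide goes back to the west ledge alone.  [the west ledge: sample C, sample J, sample K | the east ledge: sample F, sample G, sample H, sample P]
9. Guide goes to the east ledge with sample J.  [the west ledge: sample C, sample K | the east ledge: sample F, sample G, sample H, sample J, sample P]
10. Guide goes back to the west ledge alone.  [the west ledge: sample C, sample K | the east ledge: sample F, sample G, sample H, sample J, sample P]
11. Guide goes to the east ledge with sample K.  [the west ledge: sample C | the east ledge: sample F, sample G, sample H, sample J, sample K, sample P]
12. Guide goes back to the west ledge alone.  [the west ledge: sample C | the east ledge: sample F, sample G, sample H, sample J, sample K, sample P]
13. Guide goes to the east ledge with sample C.  [the west ledge: — | the east ledge: sample C, sample F, sample G, sample H, sample J, sample K, sample P]

13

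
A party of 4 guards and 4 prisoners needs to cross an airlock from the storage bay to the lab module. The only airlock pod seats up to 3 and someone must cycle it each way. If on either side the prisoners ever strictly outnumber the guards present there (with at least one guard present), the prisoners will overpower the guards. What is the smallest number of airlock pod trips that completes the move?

9

Counting alone: each trip to the lab module takes at most 3 across and each return brings at least 1 back, so after t trips out (and t−1 returns) at most 3t − (t−1) of the 8 are across; that first reaches 8 at t = 4, so at least 7 crossings are needed.
The safety rule pushes this higher. Following every safe sequence of crossings, the most of the 8 that can be at the lab module as the airlock pod arrives there on crossing 7 is 7 — never all 8.
So no plan with fewer than 9 crossings exists, and this one achieves 9:
1. 2 prisoners → the lab module.  (the storage bay: 4G 2P; the lab module: 0G 2P)
2. 1 prisoner ← the storage bay.  (the storage bay: 4G 3P; the lab module: 0G 1P)
3. 3 prisoners → the lab module.  (the storage bay: 4G 0P; the lab module: 0G 4P)
4. 1 prisoner ← the storage bay.  (the storage bay: 4G 1P; the lab module: 0G 3P)
5. 3 guards → the lab module.  (the storage bay: 1G 1P; the lab module: 3G 3P)
6. 1 guard and 1 prisoner ← the storage bay.  (the storage bay: 2G 2P; the lab module: 2G 2P)
7. 2 guards → the lab module.  (the storage bay: 0G 2P; the lab module: 4G 2P)
8. 1 prisoner ← the storage bay.  (the storage bay: 0G 3P; the lab module: 4G 1P)
9. 3 prisoners → the lab module.  (the storage bay: 0G 0P; the lab module: 4G 4P)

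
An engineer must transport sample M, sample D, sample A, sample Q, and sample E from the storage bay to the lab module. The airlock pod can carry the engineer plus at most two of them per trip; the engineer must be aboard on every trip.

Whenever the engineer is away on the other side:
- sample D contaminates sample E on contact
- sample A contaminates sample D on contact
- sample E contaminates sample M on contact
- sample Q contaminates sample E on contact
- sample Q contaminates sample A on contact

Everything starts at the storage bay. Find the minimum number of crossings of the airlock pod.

7

Counting alone: the engineer can take at most 2 across per trip to the lab module, so moving all 5 needs at least 3 loaded trips out, with a return between consecutive ones — at least 5 crossings.
The safety rule pushes this higher. Following every safe sequence of crossings, the most of the 5 that can be at the lab module as the airlock pod arrives there on crossing 5 is 4 — never all 5.
So no plan with fewer than 7 crossings exists, and this one achieves 7:
1. Engineer goes to the lab module with sample A and sample E.
2. Engineer goes back to the storage bay alone.
3. Engineer goes to the lab module with sample M.
4. Engineer goes back to the storage bay with sample E.
5. Engineer goes to the lab module with sample D and sample Q.
6. Engineer goes back to the storage bay with sample A.
7. Engineer goes to the lab module with sample A and sample E.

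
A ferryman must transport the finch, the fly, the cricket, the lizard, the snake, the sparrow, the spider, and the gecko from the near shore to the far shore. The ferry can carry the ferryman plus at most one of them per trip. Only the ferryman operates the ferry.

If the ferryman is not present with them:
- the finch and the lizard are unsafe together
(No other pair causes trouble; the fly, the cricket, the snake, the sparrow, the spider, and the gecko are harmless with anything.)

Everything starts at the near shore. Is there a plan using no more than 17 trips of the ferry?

Yes — this plan uses 15 crossings (≤ 17):
1. Ferryman goes to the far shore with the finch.  [the near shore: the cricket, the fly, the gecko, the lizard, the snake, the sparrow, the spider | the far shore: the finch]
2. Ferryman goes back to the near shore alone.  [the near shore: the cricket, the fly, the gecko, the lizard, the snake, the sparrow, the spider | the far shore: the finch]
3. Ferryman goes to the far shore with the fly.  [the near shore: the cricket, the gecko, the lizard, the snake, the sparrow, the spider | the far shore: the finch, the fly]
4. Ferryman goes back to the near shore alone.  [the near shore: the cricket, the gecko, the lizard, the snake, the sparrow, the spider | the far shore: the finch, the fly]
5. Ferryman goes to the far shore with the cricket.  [the near shore: the gecko, the lizard, the snake, the sparrow, the spider | the far shore: the cricket, the finch, the fly]
6. Ferryman goes back to the near shore alone.  [the near shore: the gecko, the lizard, the snake, the sparrow, the spider | the far shore: the cricket, the finch, the fly]
7. Ferryman goes to the far shore with the snake.  [the near shore: the gecko, the lizard, the sparrow, the spider | the far shore: the cricket, the finch, the fly, the snake]
8. Ferryman goes back to the near shore alone.  [the near shore: the gecko, the lizard, the sparrow, the spider | the far shore: the cricket, the finch, the fly, the snake]
9. Ferryman goes to the far shore with the sparrow.  [the near shore: the gecko, the lizard, the spider | the far shore: the cricket, the finch, the fly, the snake, the sparrow]
10. Ferryman goes back to the near shore alone.  [the near shore: the gecko, the lizard, the spider | the far shore: the cricket, the finch, the fly, the snake, the sparrow]
11. Ferryman goes to the far shore with the spider.  [the near shore: the gecko, the lizard | the far shore: the cricket, the finch, the fly, the snake, the sparrow, the spider]
12. Ferryman goes back to the near shore alone.  [the near shore: the gecko, the lizard | the far shore: the cricket, the finch, the fly, the snake, the sparrow, the spider]
13. Ferryman goes to the far shore with the gecko.  [the near shore: the lizard | the far shore: the cricket, the finch, the fly, the gecko, the snake, the sparrow, the spider]
14. Ferryman goes back to the near shore alone.  [the near shore: the lizard | the far shore: the cricket, the finch, the fly, the gecko, the snake, the sparrow, the spider]
15. Ferryman goes to the far shore with the lizard.  [the near shore: — | the far shore: the cricket, the finch, the fly, the gecko, the lizard, the snake, the sparrow, the spider]

Yes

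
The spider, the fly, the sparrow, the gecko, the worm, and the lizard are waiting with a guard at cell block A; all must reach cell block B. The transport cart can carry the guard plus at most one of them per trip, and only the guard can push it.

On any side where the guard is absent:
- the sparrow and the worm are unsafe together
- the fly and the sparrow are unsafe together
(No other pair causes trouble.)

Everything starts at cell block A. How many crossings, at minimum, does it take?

13

Counting alone: the guard can take at most 1 across per trip to cell block B, so moving all 6 needs at least 6 loaded trips out, with a return between consecutive ones — at least 11 crossings.
The safety rule pushes this higher. Following every safe sequence of crossings, the most of the 6 that can be at cell block B as the transport cart arrives there on crossing 11 is 5 — never all 6.
So no plan with fewer than 13 crossings exists, and this one achieves 13:
1. Guard goes to cell block B with the sparrow.
2. Guard goes back to cell block A alone.
3. Guard goes to cell block B with the spider.
4. Guard goes back to cell block A alone.
5. Guard goes to cell block B with the fly.
6. Guard goes back to cell block A with the sparrow.
7. Guard goes to cell block B with the worm.
8. Guard goes back to cell block A alone.
9. Guard goes to cell block B with the gecko.
10. Guard goes back to cell block A alone.
11. Guard goes to cell block B with the lizard.
12. Guard goes back to cell block A alone.
13. Guard goes to cell block B with the sparrow.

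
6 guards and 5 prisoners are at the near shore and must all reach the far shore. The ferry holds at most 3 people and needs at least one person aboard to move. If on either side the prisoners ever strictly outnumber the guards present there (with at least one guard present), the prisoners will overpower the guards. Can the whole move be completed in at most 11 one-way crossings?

Yes — this plan uses 9 crossings (≤ 11):
1. 3 prisoners → the far shore.  (the near shore: 6G 2P; the far shore: 0G 3P)
2. 1 prisoner ← the near shore.  (the near shore: 6G 3P; the far shore: 0G 2P)
3. 3 guards → the far shore.  (the near shore: 3G 3P; the far shore: 3G 2P)
4. 1 guard ← the near shore.  (the near shore: 4G 3P; the far shore: 2G 2P)
5. 2 guards and 1 prisoner → the far shore.  (the near shore: 2G 2P; the far shore: 4G 3P)
6. 1 guard ← the near shore.  (the near shore: 3G 2P; the far shore: 3G 3P)
7. 2 guards and 1 prisoner → the far shore.  (the near shore: 1G 1P; the far shore: 5G 4P)
8. 1 guard ← the near shore.  (the near shore: 2G 1P; the far shore: 4G 4P)
9. 2 guards and 1 prisoner → the far shore.  (the near shore: 0G 0P; the far shore: 6G 5P)

Yes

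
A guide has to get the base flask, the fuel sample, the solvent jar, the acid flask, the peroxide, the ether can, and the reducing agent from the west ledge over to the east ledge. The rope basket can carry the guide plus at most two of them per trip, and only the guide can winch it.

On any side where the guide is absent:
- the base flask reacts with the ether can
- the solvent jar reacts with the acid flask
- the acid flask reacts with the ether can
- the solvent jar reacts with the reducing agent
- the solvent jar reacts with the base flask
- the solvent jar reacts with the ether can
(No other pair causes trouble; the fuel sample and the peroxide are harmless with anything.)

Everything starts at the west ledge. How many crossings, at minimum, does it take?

11

Counting alone: the guide can take at most 2 across per trip to the east ledge, so moving all 7 needs at least 4 loaded trips out, with a return between consecutive ones — at least 7 crossings.
The safety rule pushes this higher. Following every safe sequence of crossings, the most of the 7 that can be at the east ledge as the rope basket arrives there on crossings 7, 9 is 5, 6 respectively — never all 7.
So no plan with fewer than 11 crossings exists, and this one achieves 11:
1. Guide goes to the east ledge with the ether can and the solvent jar.  [the west ledge: the acid flask, the base flask, the fuel sample, the peroxide, the reducing agent | the east ledge: the ether can, the solvent jar]
2. Guide goes back to the west ledge with the solvent jar.  [the west ledge: the acid flask, the base flask, the fuel sample, the peroxide, the reducing agent, the solvent jar | the east ledge: the ether can]
3. Guide goes to the east ledge with the fuel sample and the solvent jar.  [the west ledge: the acid flask, the base flask, the peroxide, the reducing agent | the east ledge: the ether can, the fuel sample, the solvent jar]
4. Guide goes back to the west ledge with the solvent jar.  [the west ledge: the acid flask, the base flask, the peroxide, the reducing agent, the solvent jar | the east ledge: the ether can, the fuel sample]
5. Guide goes to the east ledge with the peroxide and the solvent jar.  [the west ledge: the acid flask, the base flask, the reducing agent | the east ledge: the ether can, the fuel sample, the peroxide, the solvent jar]
6. Guide goes back to the west ledge with the solvent jar.  [the west ledge: the acid flask, the base flask, the reducing agent, the solvent jar | the east ledge: the ether can, the fuel sample, the peroxide]
7. Guide goes to the east ledge with the reducing agent and the solvent jar.  [the west ledge: the acid flask, the base flask | the east ledge: the ether can, the fuel sample, the peroxide, the reducing agent, the solvent jar]
8. Guide goes back to the west ledge with the solvent jar.  [the west ledge: the acid flask, the base flask, the solvent jar | the east ledge: the ether can, the fuel sample, the peroxide, the reducing agent]
9. Guide goes to the east ledge with the acid flask and the base flask.  [the west ledge: the solvent jar | the east ledge: the acid flask, the base flask, the ether can, the fuel sample, the peroxide, the reducing agent]
10. Guide goes back to the west ledge with the ether can.  [the west ledge: the ether can, the solvent jar | the east ledge: the acid flask, the base flask, the fuel sample, the peroxide, the reducing agent]
11. Guide goes to the east ledge with the ether can and the solvent jar.  [the west ledge: — | the east ledge: the acid flask, the base flask, the ether can, the fuel sample, the peroxide, the reducing agent, the solvent jar]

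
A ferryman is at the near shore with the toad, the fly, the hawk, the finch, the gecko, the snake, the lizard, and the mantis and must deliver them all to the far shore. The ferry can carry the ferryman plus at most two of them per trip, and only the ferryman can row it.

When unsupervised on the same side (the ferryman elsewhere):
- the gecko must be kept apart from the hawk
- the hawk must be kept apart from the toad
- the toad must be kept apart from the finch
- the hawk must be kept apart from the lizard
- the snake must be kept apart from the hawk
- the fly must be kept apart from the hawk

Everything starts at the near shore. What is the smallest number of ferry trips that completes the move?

Counting alone: the ferryman can take at most 2 across per trip to the far shore, so moving all 8 needs at least 4 loaded trips out, with a return between consecutive ones — at least 7 crossings.
The safety rule pushes this higher. Following every safe sequence of crossings, the most of the 8 that can be at the far shore as the ferry arrives there on crossings 7, 9 is 6, 7 respectively — never all 8.
So no plan with fewer than 11 crossings exists, and this one achieves 11:
1. Ferryman goes to the far shore with the hawk and the toad.  [the near shore: the finch, the fly, the gecko, the lizard, the mantis, the snake | the far shore: the hawk, the toad]
2. Ferryman goes back to the near shore with the toad.  [the near shore: the finch, the fly, the gecko, the lizard, the mantis, the snake, the toad | the far shore: the hawk]
3. Ferryman goes to the far shore with the fly and the toad.  [the near shore: the finch, the gecko, the lizard, the mantis, the snake | the far shore: the fly, the hawk, the toad]
4. Ferryman goes back to the near shore with the hawk.  [the near shore: the finch, the gecko, the hawk, the lizard, the mantis, the snake | the far shore: the fly, the toad]
5. Ferryman goes to the far shore with the gecko and the hawk.  [the near shore: the finch, the lizard, the mantis, the snake | the far shore: the fly, the gecko, the hawk, the toad]
6. Ferryman goes back to the near shore with the hawk.  [the near shore: the finch, the hawk, the lizard, the mantis, the snake | the far shore: the fly, the gecko, the toad]
7. Ferryman goes to the far shore with the hawk and the snake.  [the near shore: the finch, the lizard, the mantis | the far shore: the fly, the gecko, the hawk, the snake, the toad]
8. Ferryman goes back to the near shore with the hawk.  [the near shore: the finch, the hawk, the lizard, the mantis | the far shore: the fly, the gecko, the snake, the toad]
9. Ferryman goes to the far shore with the lizard and the mantis.  [the near shore: the finch, the hawk | the far shore: the fly, the gecko, the lizard, the mantis, the snake, the toad]
10. Ferryman goes back to the near shore alone.  [the near shore: the finch, the hawk | the far shore: the fly, the gecko, the lizard, the mantis, the snake, the toad]
11. Ferryman goes to the far shore with the finch and the hawk.  [the near shore: — | the far shore: the finch, the fly, the gecko, the hawk, the lizard, the mantis, the snake, the toad]

11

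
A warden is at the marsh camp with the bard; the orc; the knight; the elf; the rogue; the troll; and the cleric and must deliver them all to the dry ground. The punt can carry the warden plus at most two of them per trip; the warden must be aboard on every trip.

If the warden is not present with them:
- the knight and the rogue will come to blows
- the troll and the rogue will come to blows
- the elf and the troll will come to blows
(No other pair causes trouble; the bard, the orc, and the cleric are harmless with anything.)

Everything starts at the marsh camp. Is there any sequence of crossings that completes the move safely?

1. Warden goes to the dry ground with the knight and the troll.  [the marsh camp: the bard, the cleric, the elf, the orc, the rogue | the dry ground: the knight, the troll]
2. Warden goes back to the marsh camp alone.  [the marsh camp: the bard, the cleric, the elf, the orc, the rogue | the dry ground: the knight, the troll]
3. Warden goes to the dry ground with the bard.  [the marsh camp: the cleric, the elf, the orc, the rogue | the dry ground: the bard, the knight, the troll]
4. Warden goes back to the marsh camp alone.  [the marsh camp: the cleric, the elf, the orc, the rogue | the dry ground: the bard, the knight, the troll]
5. Warden goes to the dry ground with the cleric and the orc.  [the marsh camp: the elf, the rogue | the dry ground: the bard, the cleric, the knight, the orc, the troll]
6. Warden goes back to the marsh camp alone.  [the marsh camp: the elf, the rogue | the dry ground: the bard, the cleric, the knight, the orc, the troll]
7. Warden goes to the dry ground with the elf and the rogue.  [the marsh camp: — | the dry ground: the bard, the cleric, the elf, the knight, the orc, the rogue, the troll]

Yes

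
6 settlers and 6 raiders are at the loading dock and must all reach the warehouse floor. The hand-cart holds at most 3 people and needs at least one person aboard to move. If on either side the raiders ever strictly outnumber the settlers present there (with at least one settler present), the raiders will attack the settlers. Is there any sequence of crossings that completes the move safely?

Following every safe sequence of crossings from the start, the most of the 12 that can be at the warehouse floor as the hand-cart arrives there on crossings 1, 3, 5 is 3, 5, 6 respectively; the best ever achieved is 6 of 12.
From crossing 7 on, no configuration arises that was not already reachable earlier: only 17 distinct safe configurations (who is on which side, and where the hand-cart is) can ever be reached, none of them has everyone across, and every continuation just revisits them. They are: 0 settlers + 0 raiders across (hand-cart back at the start); 0 settlers + 1 raider across (hand-cart there); 0 settlers + 1 raider across (hand-cart back at the start); 0 settlers + 2 raiders across (hand-cart there); 0 settlers + 2 raiders across (hand-cart back at the start); 0 settlers + 3 raiders across (hand-cart there); 0 settlers + 3 raiders across (hand-cart back at the start); 0 settlers + 4 raiders across (hand-cart there); 0 settlers + 4 raiders across (hand-cart back at the start); 0 settlers + 5 raiders across (hand-cart there); 0 settlers + 5 raiders across (hand-cart back at the start); 0 settlers + 6 raiders across (hand-cart there); 1 settler + 1 raider across (hand-cart there); 1 settler + 1 raider across (hand-cart back at the start); 2 settlers + 2 raiders across (hand-cart there); 2 settlers + 2 raiders across (hand-cart back at the start); 3 settlers + 3 raiders across (hand-cart there). So no valid plan exists.

No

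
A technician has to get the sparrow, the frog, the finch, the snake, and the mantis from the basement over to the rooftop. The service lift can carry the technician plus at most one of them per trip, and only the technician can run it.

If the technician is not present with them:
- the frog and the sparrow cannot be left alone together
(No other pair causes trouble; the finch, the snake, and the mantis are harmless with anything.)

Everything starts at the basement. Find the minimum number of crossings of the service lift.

9

Counting alone: the technician can take at most 1 across per trip to the rooftop, so moving all 5 needs at least 5 loaded trips out, with a return between consecutive ones — at least 9 crossings.
The plan below uses exactly 9 crossings, so it is optimal:
1. Technician goes to the rooftop with the sparrow.
2. Technician goes back to the basement alone.
3. Technician goes to the rooftop with the finch.
4. Technician goes back to the basement alone.
5. Technician goes to the rooftop with the snake.
6. Technician goes back to the basement alone.
7. Technician goes to the rooftop with the mantis.
8. Technician goes back to the basement alone.
9. Technician goes to the rooftop with the frog.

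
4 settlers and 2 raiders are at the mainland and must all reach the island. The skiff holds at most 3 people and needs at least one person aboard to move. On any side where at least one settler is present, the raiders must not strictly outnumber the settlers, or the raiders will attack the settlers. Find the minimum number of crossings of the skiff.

Counting alone: each trip to the island takes at most 3 across and each return brings at least 1 back, so after t trips out (and t−1 returns) at most 3t − (t−1) of the 6 are across; that first reaches 6 at t = 3, so at least 5 crossings are needed.
The plan below uses exactly 5 crossings, so it is optimal:
1. 2 raiders → the island.  (the mainland: 4S 0R; the island: 0S 2R)
2. 1 raider ← the mainland.  (the mainland: 4S 1R; the island: 0S 1R)
3. 2 settlers and 1 raider → the island.  (the mainland: 2S 0R; the island: 2S 2R)
4. 1 raider ← the mainland.  (the mainland: 2S 1R; the island: 2S 1R)
5. 2 settlers and 1 raider → the island.  (the mainland: 0S 0R; the island: 4S 2R)

5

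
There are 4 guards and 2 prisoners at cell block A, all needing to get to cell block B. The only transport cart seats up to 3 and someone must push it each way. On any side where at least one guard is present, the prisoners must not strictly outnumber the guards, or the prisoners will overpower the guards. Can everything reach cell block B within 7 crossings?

Yes

Yes — this plan uses 5 crossings (≤ 7):
1. 2 prisoners → cell block B.  (cell block A: 4G 0P; cell block B: 0G 2P)
2. 1 prisoner ← cell block A.  (cell block A: 4G 1P; cell block B: 0G 1P)
3. 2 guards and 1 prisoner → cell block B.  (cell block A: 2G 0P; cell block B: 2G 2P)
4. 1 prisoner ← cell block A.  (cell block A: 2G 1P; cell block B: 2G 1P)
5. 2 guards and 1 prisoner → cell block B.  (cell block A: 0G 0P; cell block B: 4G 2P)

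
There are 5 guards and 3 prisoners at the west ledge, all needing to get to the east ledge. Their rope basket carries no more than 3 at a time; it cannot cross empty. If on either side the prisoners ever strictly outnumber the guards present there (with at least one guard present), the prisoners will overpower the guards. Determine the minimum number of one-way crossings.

7

Counting alone: each trip to the east ledge takes at most 3 across and each return brings at least 1 back, so after t trips out (and t−1 returns) at most 3t − (t−1) of the 8 are across; that first reaches 8 at t = 4, so at least 7 crossings are needed.
The plan below uses exactly 7 crossings, so it is optimal:
1. 2 prisoners → the east ledge.  (the west ledge: 5G 1P; the east ledge: 0G 2P)
2. 1 prisoner ← the west ledge.  (the west ledge: 5G 2P; the east ledge: 0G 1P)
3. 2 guards and 1 prisoner → the east ledge.  (the west ledge: 3G 1P; the east ledge: 2G 2P)
4. 1 prisoner ← the west ledge.  (the west ledge: 3G 2P; the east ledge: 2G 1P)
5. 1 guard and 2 prisoners → the east ledge.  (the west ledge: 2G 0P; the east ledge: 3G 3P)
6. 1 prisoner ← the west ledge.  (the west ledge: 2G 1P; the east ledge: 3G 2P)
7. 2 guards and 1 prisoner → the east ledge.  (the west ledge: 0G 0P; the east ledge: 5G 3P)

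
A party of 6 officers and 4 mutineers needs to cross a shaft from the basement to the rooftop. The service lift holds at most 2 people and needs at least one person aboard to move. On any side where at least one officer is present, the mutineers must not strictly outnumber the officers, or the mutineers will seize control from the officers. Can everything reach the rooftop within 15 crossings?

No

Counting alone: each trip to the rooftop takes at most 2 across and each return brings at least 1 back, so after t trips out (and t−1 returns) at most 2t − (t−1) of the 10 are across; that first reaches 10 at t = 9, so at least 17 crossings are needed.
Since 15 < 17, 15 crossings cannot be enough. (The shortest complete plan in fact takes 17:)
1. 2 mutineers → the rooftop.  (the basement: 6O 2M; the rooftop: 0O 2M)
2. 1 mutineer ← the basement.  (the basement: 6O 3M; the rooftop: 0O 1M)
3. 2 mutineers → the rooftop.  (the basement: 6O 1M; the rooftop: 0O 3M)
4. 1 mutineer ← the basement.  (the basement: 6O 2M; the rooftop: 0O 2M)
5. 2 officers → the rooftop.  (the basement: 4O 2M; the rooftop: 2O 2M)
6. 1 mutineer ← the basement.  (the basement: 4O 3M; the rooftop: 2O 1M)
7. 1 officer and 1 mutineer → the rooftop.  (the basement: 3O 2M; the rooftop: 3O 2M)
8. 1 mutineer ← the basement.  (the basement: 3O 3M; the rooftop: 3O 1M)
9. 2 mutineers → the rooftop.  (the basement: 3O 1M; the rooftop: 3O 3M)
10. 1 mutineer ← the basement.  (the basement: 3O 2M; the rooftop: 3O 2M)
11. 1 officer and 1 mutineer → the rooftop.  (the basement: 2O 1M; the rooftop: 4O 3M)
12. 1 mutineer ← the basement.  (the basement: 2O 2M; the rooftop: 4O 2M)
13. 2 mutineers → the rooftop.  (the basement: 2O 0M; the rooftop: 4O 4M)
14. 1 mutineer ← the basement.  (the basement: 2O 1M; the rooftop: 4O 3M)
15. 1 officer and 1 mutineer → the rooftop.  (the basement: 1O 0M; the rooftop: 5O 4M)
16. 1 mutineer ← the basement.  (the basement: 1O 1M; the rooftop: 5O 3M)
17. 1 officer and 1 mutineer → the rooftop.  (the basement: 0O 0M; the rooftop: 6O 4M)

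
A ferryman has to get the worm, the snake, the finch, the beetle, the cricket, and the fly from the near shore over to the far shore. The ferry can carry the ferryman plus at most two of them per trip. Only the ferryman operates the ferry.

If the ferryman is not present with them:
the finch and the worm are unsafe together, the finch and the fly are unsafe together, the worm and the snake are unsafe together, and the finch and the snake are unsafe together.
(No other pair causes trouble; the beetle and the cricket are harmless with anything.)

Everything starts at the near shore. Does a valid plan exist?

Yes

1. Ferryman goes to the far shore with the finch and the worm.  [the near shore: the beetle, the cricket, the fly, the snake | the far shore: the finch, the worm]
2. Ferryman goes back to the near shore with the worm.  [the near shore: the beetle, the cricket, the fly, the snake, the worm | the far shore: the finch]
3. Ferryman goes to the far shore with the beetle and the worm.  [the near shore: the cricket, the fly, the snake | the far shore: the beetle, the finch, the worm]
4. Ferryman goes back to the near shore with the worm.  [the near shore: the cricket, the fly, the snake, the worm | the far shore: the beetle, the finch]
5. Ferryman goes to the far shore with the cricket and the worm.  [the near shore: the fly, the snake | the far shore: the beetle, the cricket, the finch, the worm]
6. Ferryman goes back to the near shore with the worm.  [the near shore: the fly, the snake, the worm | the far shore: the beetle, the cricket, the finch]
7. Ferryman goes to the far shore with the fly and the worm.  [the near shore: the snake | the far shore: the beetle, the cricket, the finch, the fly, the worm]
8. Ferryman goes back to the near shore with the finch.  [the near shore: the finch, the snake | the far shore: the beetle, the cricket, the fly, the worm]
9. Ferryman goes to the far shore with the finch and the snake.  [the near shore: — | the far shore: the beetle, the cricket, the finch, the fly, the snake, the worm]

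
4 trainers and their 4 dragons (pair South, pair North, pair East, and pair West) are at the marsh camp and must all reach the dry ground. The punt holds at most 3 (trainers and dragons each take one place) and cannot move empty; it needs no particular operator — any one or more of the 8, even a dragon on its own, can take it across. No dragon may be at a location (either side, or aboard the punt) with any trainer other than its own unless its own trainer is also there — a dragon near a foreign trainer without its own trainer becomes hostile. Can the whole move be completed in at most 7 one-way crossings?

Counting alone: each trip to the dry ground takes at most 3 across and each return brings at least 1 back, so after t trips out (and t−1 returns) at most 3t − (t−1) of the 8 are across; that first reaches 8 at t = 4, so at least 7 crossings are needed.
The safety rule pushes this higher. Following every safe sequence of crossings, the most of the 8 that can be at the dry ground as the punt arrives there on crossing 7 is 7 — never all 8.
So the move cannot be finished within 7 crossings. (The shortest complete plan takes 9:)
1. dragon South and trainer South cross → the dry ground.
2. trainer South crosses ← the marsh camp.
3. dragon North, trainer North, and trainer South cross → the dry ground.
4. dragon South and trainer South cross ← the marsh camp.
5. trainer East, trainer South, and trainer West cross → the dry ground.
6. dragon North crosses ← the marsh camp.
7. dragon North and dragon South cross → the dry ground.
8. dragon South crosses ← the marsh camp.
9. dragon East, dragon South, and dragon West cross → the dry ground.

No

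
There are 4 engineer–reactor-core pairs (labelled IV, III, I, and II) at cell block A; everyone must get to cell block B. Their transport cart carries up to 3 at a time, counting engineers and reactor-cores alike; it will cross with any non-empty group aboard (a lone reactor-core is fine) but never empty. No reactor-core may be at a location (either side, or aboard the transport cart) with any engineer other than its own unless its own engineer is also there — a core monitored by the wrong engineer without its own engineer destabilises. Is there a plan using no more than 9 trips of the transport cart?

Yes — this plan uses 9 crossings (≤ 9):
1. engineer IV and reactor-core IV cross → cell block B.
2. engineer IV crosses ← cell block A.
3. engineer III, engineer IV, and reactor-core III cross → cell block B.
4. engineer IV and reactor-core IV cross ← cell block A.
5. engineer I, engineer II, and engineer IV cross → cell block B.
6. reactor-core III crosses ← cell block A.
7. reactor-core III and reactor-core IV cross → cell block B.
8. reactor-core IV crosses ← cell block A.
9. reactor-core I, reactor-core II, and reactor-core IV cross → cell block B.

Yes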